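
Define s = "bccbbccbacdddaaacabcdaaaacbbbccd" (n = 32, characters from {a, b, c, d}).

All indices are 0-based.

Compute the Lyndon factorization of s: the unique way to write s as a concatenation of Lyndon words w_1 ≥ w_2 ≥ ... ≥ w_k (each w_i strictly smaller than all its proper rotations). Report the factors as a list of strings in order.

["bcc", "bbcc", "b", "acddd", "aaacabcd", "aaaacbbbccd"]

emit factor 1: 'bcc' (i=0, period=3)
emit factor 2: 'bbcc' (i=3, period=4)
emit factor 3: 'b' (i=7, period=1)
emit factor 4: 'acddd' (i=8, period=5)
emit factor 5: 'aaacabcd' (i=13, period=8)
emit factor 6: 'aaaacbbbccd' (i=21, period=11)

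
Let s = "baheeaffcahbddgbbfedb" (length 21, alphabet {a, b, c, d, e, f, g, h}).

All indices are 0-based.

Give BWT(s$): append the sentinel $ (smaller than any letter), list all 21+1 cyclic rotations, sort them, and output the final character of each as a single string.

becbd$ghbfebdefhfbadaa

rank  rotation                last
    0  $baheeaffcahbddgbbfedb  b
    1  affcahbddgbbfedb$bahee  e
    2  ahbddgbbfedb$baheeaffc  c
    3  aheeaffcahbddgbbfedb$b  b
    4  b$baheeaffcahbddgbbfed  d
    5  baheeaffcahbddgbbfedb$  $
    6  bbfedb$baheeaffcahbddg  g
    7  bddgbbfedb$baheeaffcah  h
    8  bfedb$baheeaffcahbddgb  b
    9  cahbddgbbfedb$baheeaff  f
   10  db$baheeaffcahbddgbbfe  e
   11  ddgbbfedb$baheeaffcahb  b
   12  dgbbfedb$baheeaffcahbd  d
   13  eaffcahbddgbbfedb$bahe  e
   14  edb$baheeaffcahbddgbbf  f
   15  eeaffcahbddgbbfedb$bah  h
   16  fcahbddgbbfedb$baheeaf  f
   17  fedb$baheeaffcahbddgbb  b
   18  ffcahbddgbbfedb$baheea  a
   19  gbbfedb$baheeaffcahbdd  d
   20  hbddgbbfedb$baheeaffca  a
   21  heeaffcahbddgbbfedb$ba  a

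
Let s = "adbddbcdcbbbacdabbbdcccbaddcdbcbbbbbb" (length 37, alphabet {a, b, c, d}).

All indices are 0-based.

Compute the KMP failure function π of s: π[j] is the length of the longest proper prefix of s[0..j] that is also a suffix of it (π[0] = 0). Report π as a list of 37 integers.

[0, 0, 0, 0, 0, 0, 0, 0, 0, 0, 0, 0, 1, 0, 0, 1, 0, 0, 0, 0, 0, 0, 0, 0, 1, 2, 0, 0, 0, 0, 0, 0, 0, 0, 0, 0, 0]

π[0] = 0
j=1 s[j]='d': π[1]=0 (border '')
j=2 s[j]='b': π[2]=0 (border '')
j=3 s[j]='d': π[3]=0 (border '')
j=4 s[j]='d': π[4]=0 (border '')
j=5 s[j]='b': π[5]=0 (border '')
j=6 s[j]='c': π[6]=0 (border '')
j=7 s[j]='d': π[7]=0 (border '')
j=8 s[j]='c': π[8]=0 (border '')
j=9 s[j]='b': π[9]=0 (border '')
j=10 s[j]='b': π[10]=0 (border '')
j=11 s[j]='b': π[11]=0 (border '')
j=12 s[j]='a': π[12]=1 (border 'a')
j=13 s[j]='c': k: 1→0; π[13]=0 (border '')
j=14 s[j]='d': π[14]=0 (border '')
j=15 s[j]='a': π[15]=1 (border 'a')
j=16 s[j]='b': k: 1→0; π[16]=0 (border '')
j=17 s[j]='b': π[17]=0 (border '')
j=18 s[j]='b': π[18]=0 (border '')
j=19 s[j]='d': π[19]=0 (border '')
j=20 s[j]='c': π[20]=0 (border '')
j=21 s[j]='c': π[21]=0 (border '')
j=22 s[j]='c': π[22]=0 (border '')
j=23 s[j]='b': π[23]=0 (border '')
j=24 s[j]='a': π[24]=1 (border 'a')
j=25 s[j]='d': π[25]=2 (border 'ad')
j=26 s[j]='d': k: 2→0; π[26]=0 (border '')
j=27 s[j]='c': π[27]=0 (border '')
j=28 s[j]='d': π[28]=0 (border '')
j=29 s[j]='b': π[29]=0 (border '')
j=30 s[j]='c': π[30]=0 (border '')
j=31 s[j]='b': π[31]=0 (border '')
j=32 s[j]='b': π[32]=0 (border '')
j=33 s[j]='b': π[33]=0 (border '')
j=34 s[j]='b': π[34]=0 (border '')
j=35 s[j]='b': π[35]=0 (border '')
j=36 s[j]='b': π[36]=0 (border '')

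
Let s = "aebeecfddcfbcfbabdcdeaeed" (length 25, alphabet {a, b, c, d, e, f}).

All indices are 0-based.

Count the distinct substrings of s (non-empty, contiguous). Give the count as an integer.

299

sorted suffixes:
  #0 SA[0]=15  'abdcdeaeed'
  #1 SA[1]=0  'aebeecfddcfbcfbabdcdeaeed'
  #2 SA[2]=21  'aeed'
  #3 SA[3]=14  'babdcdeaeed'
  #4 SA[4]=11  'bcfbabdcdeaeed'
  #5 SA[5]=16  'bdcdeaeed'
  #6 SA[6]=2  'beecfddcfbcfbabdcdeaeed'
  #7 SA[7]=18  'cdeaeed'
  #8 SA[8]=12  'cfbabdcdeaeed'
  #9 SA[9]=9  'cfbcfbabdcdeaeed'
  #10 SA[10]=5  'cfddcfbcfbabdcdeaeed'
  #11 SA[11]=24  'd'
  #12 SA[12]=17  'dcdeaeed'
  #13 SA[13]=8  'dcfbcfbabdcdeaeed'
  #14 SA[14]=7  'ddcfbcfbabdcdeaeed'
  #15 SA[15]=19  'deaeed'
  #16 SA[16]=20  'eaeed'
  #17 SA[17]=1  'ebeecfddcfbcfbabdcdeaeed'
  #18 SA[18]=4  'ecfddcfbcfbabdcdeaeed'
  #19 SA[19]=23  'ed'
  #20 SA[20]=3  'eecfddcfbcfbabdcdeaeed'
  #21 SA[21]=22  'eed'
  #22 SA[22]=13  'fbabdcdeaeed'
  #23 SA[23]=10  'fbcfbabdcdeaeed'
  #24 SA[24]=6  'fddcfbcfbabdcdeaeed'

SA = [15, 0, 21, 14, 11, 16, 2, 18, 12, 9, 5, 24, 17, 8, 7, 19, 20, 1, 4, 23, 3, 22, 13, 10, 6]
[i] adj suffixes → lcp
  [1] 15/0 → 1 ('a')
  [2] 0/21 → 2 ('ae')
  [3] 21/14 → 0 ('')
  [4] 14/11 → 1 ('b')
  [5] 11/16 → 1 ('b')
  [6] 16/2 → 1 ('b')
  [7] 2/18 → 0 ('')
  [8] 18/12 → 1 ('c')
  [9] 12/9 → 3 ('cfb')
  [10] 9/5 → 2 ('cf')
  [11] 5/24 → 0 ('')
  [12] 24/17 → 1 ('d')
  [13] 17/8 → 2 ('dc')
  [14] 8/7 → 1 ('d')
  [15] 7/19 → 1 ('d')
  [16] 19/20 → 0 ('')
  [17] 20/1 → 1 ('e')
  [18] 1/4 → 1 ('e')
  [19] 4/23 → 1 ('e')
  [20] 23/3 → 1 ('e')
  [21] 3/22 → 2 ('ee')
  [22] 22/13 → 0 ('')
  [23] 13/10 → 2 ('fb')
  [24] 10/6 → 1 ('f')

n(n+1)/2 = 25·26/2 = 325
Σ LCP = 0 + 1 + 2 + 0 + 1 + 1 + 1 + 0 + 1 + 3 + 2 + 0 + 1 + 2 + 1 + 1 + 0 + 1 + 1 + 1 + 1 + 2 + 0 + 2 + 1 = 26
distinct = 325 − 26 = 299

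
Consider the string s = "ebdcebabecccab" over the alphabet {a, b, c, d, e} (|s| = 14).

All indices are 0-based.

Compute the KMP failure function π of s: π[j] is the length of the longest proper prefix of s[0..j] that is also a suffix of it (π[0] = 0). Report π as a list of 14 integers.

[0, 0, 0, 0, 1, 2, 0, 0, 1, 0, 0, 0, 0, 0]

π[0] = 0
j=1 s[j]='b': π[1]=0 (border '')
j=2 s[j]='d': π[2]=0 (border '')
j=3 s[j]='c': π[3]=0 (border '')
j=4 s[j]='e': π[4]=1 (border 'e')
j=5 s[j]='b': π[5]=2 (border 'eb')
j=6 s[j]='a': k: 2→0; π[6]=0 (border '')
j=7 s[j]='b': π[7]=0 (border '')
j=8 s[j]='e': π[8]=1 (border 'e')
j=9 s[j]='c': k: 1→0; π[9]=0 (border '')
j=10 s[j]='c': π[10]=0 (border '')
j=11 s[j]='c': π[11]=0 (border '')
j=12 s[j]='a': π[12]=0 (border '')
j=13 s[j]='b': π[13]=0 (border '')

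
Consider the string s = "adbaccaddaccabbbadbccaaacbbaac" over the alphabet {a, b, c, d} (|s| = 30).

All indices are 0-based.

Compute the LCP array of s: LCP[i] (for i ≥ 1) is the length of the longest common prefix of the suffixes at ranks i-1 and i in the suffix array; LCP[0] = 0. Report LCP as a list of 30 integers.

[0, 2, 3, 1, 1, 2, 2, 4, 1, 3, 2, 0, 2, 2, 1, 3, 2, 1, 0, 1, 2, 2, 1, 1, 3, 3, 0, 1, 2, 1]

sorted suffixes:
  #0 SA[0]=21  'aaacbbaac'
  #1 SA[1]=27  'aac'
  #2 SA[2]=22  'aacbbaac'
  #3 SA[3]=12  'abbbadbccaaacbbaac'
  #4 SA[4]=28  'ac'
  #5 SA[5]=23  'acbbaac'
  #6 SA[6]=9  'accabbbadbccaaacbbaac'
  #7 SA[7]=3  'accaddaccabbbadbccaaacbbaac'
  #8 SA[8]=0  'adbaccaddaccabbbadbccaaacbbaac'
  #9 SA[9]=16  'adbccaaacbbaac'
  #10 SA[10]=6  'addaccabbbadbccaaacbbaac'
  #11 SA[11]=26  'baac'
  #12 SA[12]=2  'baccaddaccabbbadbccaaacbbaac'
  #13 SA[13]=15  'badbccaaacbbaac'
  #14 SA[14]=25  'bbaac'
  #15 SA[15]=14  'bbadbccaaacbbaac'
  #16 SA[16]=13  'bbbadbccaaacbbaac'
  #17 SA[17]=18  'bccaaacbbaac'
  #18 SA[18]=29  'c'
  #19 SA[19]=20  'caaacbbaac'
  #20 SA[20]=11  'cabbbadbccaaacbbaac'
  #21 SA[21]=5  'caddaccabbbadbccaaacbbaac'
  #22 SA[22]=24  'cbbaac'
  #23 SA[23]=19  'ccaaacbbaac'
  #24 SA[24]=10  'ccabbbadbccaaacbbaac'
  #25 SA[25]=4  'ccaddaccabbbadbccaaacbbaac'
  #26 SA[26]=8  'daccabbbadbccaaacbbaac'
  #27 SA[27]=1  'dbaccaddaccabbbadbccaaacbbaac'
  #28 SA[28]=17  'dbccaaacbbaac'
  #29 SA[29]=7  'ddaccabbbadbccaaacbbaac'

SA = [21, 27, 22, 12, 28, 23, 9, 3, 0, 16, 6, 26, 2, 15, 25, 14, 13, 18, 29, 20, 11, 5, 24, 19, 10, 4, 8, 1, 17, 7]
rank  pair      lcp
   1  s[21:],s[27:]  2  'aa'
   2  s[27:],s[22:]  3  'aac'
   3  s[22:],s[12:]  1  'a'
   4  s[12:],s[28:]  1  'a'
   5  s[28:],s[23:]  2  'ac'
   6  s[23:],s[9:]  2  'ac'
   7  s[9:],s[3:]  4  'acca'
   8  s[3:],s[0:]  1  'a'
   9  s[0:],s[16:]  3  'adb'
  10  s[16:],s[6:]  2  'ad'
  11  s[6:],s[26:]  0  ''
  12  s[26:],s[2:]  2  'ba'
  13  s[2:],s[15:]  2  'ba'
  14  s[15:],s[25:]  1  'b'
  15  s[25:],s[14:]  3  'bba'
  16  s[14:],s[13:]  2  'bb'
  17  s[13:],s[18:]  1  'b'
  18  s[18:],s[29:]  0  ''
  19  s[29:],s[20:]  1  'c'
  20  s[20:],s[11:]  2  'ca'
  21  s[11:],s[5:]  2  'ca'
  22  s[5:],s[24:]  1  'c'
  23  s[24:],s[19:]  1  'c'
  24  s[19:],s[10:]  3  'cca'
  25  s[10:],s[4:]  3  'cca'
  26  s[4:],s[8:]  0  ''
  27  s[8:],s[1:]  1  'd'
  28  s[1:],s[17:]  2  'db'
  29  s[17:],s[7:]  1  'd'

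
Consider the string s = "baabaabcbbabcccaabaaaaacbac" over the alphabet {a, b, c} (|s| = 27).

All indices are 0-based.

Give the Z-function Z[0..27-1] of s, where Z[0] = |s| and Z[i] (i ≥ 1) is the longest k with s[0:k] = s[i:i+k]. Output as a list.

Z[0]=27
i=1: fresh scan; Z[1]=0
i=2: fresh scan; Z[2]=0
i=3: fresh scan; Z[3]=4 grow→box=[3,7)
i=4: min(r-i=3, Z[1]=0)=0; Z[4]=0
i=5: min(r-i=2, Z[2]=0)=0; Z[5]=0
i=6: min(r-i=1, Z[3]=4)=1; Z[6]=1
i=7: fresh scan; Z[7]=0
i=8: fresh scan; Z[8]=1 grow→box=[8,9)
i=9: fresh scan; Z[9]=2 grow→box=[9,11)
i=10: min(r-i=1, Z[1]=0)=0; Z[10]=0
i=11: fresh scan; Z[11]=1 grow→box=[11,12)
i=12: fresh scan; Z[12]=0
i=13: fresh scan; Z[13]=0
i=14: fresh scan; Z[14]=0
i=15: fresh scan; Z[15]=0
i=16: fresh scan; Z[16]=0
i=17: fresh scan; Z[17]=3 grow→box=[17,20)
i=18: min(r-i=2, Z[1]=0)=0; Z[18]=0
i=19: min(r-i=1, Z[2]=0)=0; Z[19]=0
i=20: fresh scan; Z[20]=0
i=21: fresh scan; Z[21]=0
i=22: fresh scan; Z[22]=0
i=23: fresh scan; Z[23]=0
i=24: fresh scan; Z[24]=2 grow→box=[24,26)
i=25: min(r-i=1, Z[1]=0)=0; Z[25]=0
i=26: fresh scan; Z[26]=0

[27, 0, 0, 4, 0, 0, 1, 0, 1, 2, 0, 1, 0, 0, 0, 0, 0, 3, 0, 0, 0, 0, 0, 0, 2, 0, 0]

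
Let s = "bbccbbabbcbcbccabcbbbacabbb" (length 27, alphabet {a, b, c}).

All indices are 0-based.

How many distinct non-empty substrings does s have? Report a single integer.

rank→(start, suffix):
  0 → (23, 'abbb')
  1 → (6, 'abbcbcbccabcbbbacabbb')
  2 → (15, 'abcbbbacabbb')
  3 → (21, 'acabbb')
  4 → (26, 'b')
  5 → (5, 'babbcbcbccabcbbbacabbb')
  6 → (20, 'bacabbb')
  7 → (25, 'bb')
  8 → (4, 'bbabbcbcbccabcbbbacabbb')
  9 → (19, 'bbacabbb')
  10 → (24, 'bbb')
  11 → (18, 'bbbacabbb')
  12 → (7, 'bbcbcbccabcbbbacabbb')
  13 → (0, 'bbccbbabbcbcbccabcbbbacabbb')
  14 → (16, 'bcbbbacabbb')
  15 → (8, 'bcbcbccabcbbbacabbb')
  16 → (10, 'bcbccabcbbbacabbb')
  17 → (12, 'bccabcbbbacabbb')
  18 → (1, 'bccbbabbcbcbccabcbbbacabbb')
  19 → (22, 'cabbb')
  20 → (14, 'cabcbbbacabbb')
  21 → (3, 'cbbabbcbcbccabcbbbacabbb')
  22 → (17, 'cbbbacabbb')
  23 → (9, 'cbcbccabcbbbacabbb')
  24 → (11, 'cbccabcbbbacabbb')
  25 → (13, 'ccabcbbbacabbb')
  26 → (2, 'ccbbabbcbcbccabcbbbacabbb')

SA = [23, 6, 15, 21, 26, 5, 20, 25, 4, 19, 24, 18, 7, 0, 16, 8, 10, 12, 1, 22, 14, 3, 17, 9, 11, 13, 2]
rank  pair      lcp
   1  s[23:],s[6:]  3  'abb'
   2  s[6:],s[15:]  2  'ab'
   3  s[15:],s[21:]  1  'a'
   4  s[21:],s[26:]  0  ''
   5  s[26:],s[5:]  1  'b'
   6  s[5:],s[20:]  2  'ba'
   7  s[20:],s[25:]  1  'b'
   8  s[25:],s[4:]  2  'bb'
   9  s[4:],s[19:]  3  'bba'
  10  s[19:],s[24:]  2  'bb'
  11  s[24:],s[18:]  3  'bbb'
  12  s[18:],s[7:]  2  'bb'
  13  s[7:],s[0:]  3  'bbc'
  14  s[0:],s[16:]  1  'b'
  15  s[16:],s[8:]  3  'bcb'
  16  s[8:],s[10:]  4  'bcbc'
  17  s[10:],s[12:]  2  'bc'
  18  s[12:],s[1:]  3  'bcc'
  19  s[1:],s[22:]  0  ''
  20  s[22:],s[14:]  3  'cab'
  21  s[14:],s[3:]  1  'c'
  22  s[3:],s[17:]  3  'cbb'
  23  s[17:],s[9:]  2  'cb'
  24  s[9:],s[11:]  3  'cbc'
  25  s[11:],s[13:]  1  'c'
  26  s[13:],s[2:]  2  'cc'

n(n+1)/2 = 27·28/2 = 378
Σ LCP = 0 + 3 + 2 + 1 + 0 + 1 + 2 + 1 + 2 + 3 + 2 + 3 + 2 + 3 + 1 + 3 + 4 + 2 + 3 + 0 + 3 + 1 + 3 + 2 + 3 + 1 + 2 = 53
distinct = 378 − 53 = 325

325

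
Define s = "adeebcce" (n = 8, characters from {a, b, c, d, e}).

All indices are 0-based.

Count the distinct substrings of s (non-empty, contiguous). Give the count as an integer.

rank | idx | suffix
   0 |   0 | adeebcce
   1 |   4 | bcce
   2 |   5 | cce
   3 |   6 | ce
   4 |   1 | deebcce
   5 |   7 | e
   6 |   3 | ebcce
   7 |   2 | eebcce

SA = [0, 4, 5, 6, 1, 7, 3, 2]
i: (SA[i-1],SA[i]) lcp shared
  1: (0,4) 0 ''
  2: (4,5) 0 ''
  3: (5,6) 1 'c'
  4: (6,1) 0 ''
  5: (1,7) 0 ''
  6: (7,3) 1 'e'
  7: (3,2) 1 'e'

n(n+1)/2 = 8·9/2 = 36
Σ LCP = 0 + 0 + 0 + 1 + 0 + 0 + 1 + 1 = 3
distinct = 36 − 3 = 33

33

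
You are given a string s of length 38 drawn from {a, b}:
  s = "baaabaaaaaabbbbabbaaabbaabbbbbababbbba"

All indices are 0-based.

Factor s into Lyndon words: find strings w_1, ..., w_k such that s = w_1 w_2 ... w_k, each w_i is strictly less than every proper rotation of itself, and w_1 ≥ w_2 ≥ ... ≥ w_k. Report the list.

["b", "aaab", "aaaaaabbbbabbaaabbaabbbbbababbbb", "a"]

emit factor 1: 'b' (i=0, period=1)
emit factor 2: 'aaab' (i=1, period=4)
emit factor 3: 'aaaaaabbbbabbaaabbaabbbbbababbbb' (i=5, period=32)
emit factor 4: 'a' (i=37, period=1)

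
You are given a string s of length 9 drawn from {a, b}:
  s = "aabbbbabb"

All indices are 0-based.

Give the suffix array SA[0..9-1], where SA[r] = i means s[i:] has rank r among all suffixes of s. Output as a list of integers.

[0, 6, 1, 8, 5, 7, 4, 3, 2]

sorted suffixes:
  #0 SA[0]=0  'aabbbbabb'
  #1 SA[1]=6  'abb'
  #2 SA[2]=1  'abbbbabb'
  #3 SA[3]=8  'b'
  #4 SA[4]=5  'babb'
  #5 SA[5]=7  'bb'
  #6 SA[6]=4  'bbabb'
  #7 SA[7]=3  'bbbabb'
  #8 SA[8]=2  'bbbbabb'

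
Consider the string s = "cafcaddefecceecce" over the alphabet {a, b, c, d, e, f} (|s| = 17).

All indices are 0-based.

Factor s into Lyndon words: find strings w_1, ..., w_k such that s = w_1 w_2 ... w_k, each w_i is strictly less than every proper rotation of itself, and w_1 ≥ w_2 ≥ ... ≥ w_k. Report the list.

emit factor 1: 'c' (i=0, period=1)
emit factor 2: 'afc' (i=1, period=3)
emit factor 3: 'addefecceecce' (i=4, period=13)

["c", "afc", "addefecceecce"]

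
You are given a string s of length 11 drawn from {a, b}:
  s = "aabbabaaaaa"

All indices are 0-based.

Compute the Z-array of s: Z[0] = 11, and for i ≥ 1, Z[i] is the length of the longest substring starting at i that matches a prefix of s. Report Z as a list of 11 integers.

Z[0]=11
i=1: fresh scan; Z[1]=1 extend→box=[1,2)
i=2: fresh scan; Z[2]=0
i=3: fresh scan; Z[3]=0
i=4: fresh scan; Z[4]=1 extend→box=[4,5)
i=5: fresh scan; Z[5]=0
i=6: fresh scan; Z[6]=2 extend→box=[6,8)
i=7: min(r-i=1, Z[1]=1)=1; Z[7]=2 extend→box=[7,9)
i=8: min(r-i=1, Z[1]=1)=1; Z[8]=2 extend→box=[8,10)
i=9: min(r-i=1, Z[1]=1)=1; Z[9]=2 extend→box=[9,11)
i=10: min(r-i=1, Z[1]=1)=1; Z[10]=1

[11, 1, 0, 0, 1, 0, 2, 2, 2, 2, 1]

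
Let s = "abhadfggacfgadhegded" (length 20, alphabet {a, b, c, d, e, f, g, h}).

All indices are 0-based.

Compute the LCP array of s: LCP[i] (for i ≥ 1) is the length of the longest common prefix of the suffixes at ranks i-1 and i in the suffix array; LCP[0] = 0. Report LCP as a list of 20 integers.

rank | idx | suffix
   0 |   0 | abhadfggacfgadhegded
   1 |   8 | acfgadhegded
   2 |   3 | adfggacfgadhegded
   3 |  12 | adhegded
   4 |   1 | bhadfggacfgadhegded
   5 |   9 | cfgadhegded
   6 |  19 | d
   7 |  17 | ded
   8 |   4 | dfggacfgadhegded
   9 |  13 | dhegded
  10 |  18 | ed
  11 |  15 | egded
  12 |  10 | fgadhegded
  13 |   5 | fggacfgadhegded
  14 |   7 | gacfgadhegded
  15 |  11 | gadhegded
  16 |  16 | gded
  17 |   6 | ggacfgadhegded
  18 |   2 | hadfggacfgadhegded
  19 |  14 | hegded

SA = [0, 8, 3, 12, 1, 9, 19, 17, 4, 13, 18, 15, 10, 5, 7, 11, 16, 6, 2, 14]
rank  pair      lcp
   1  s[0:],s[8:]  1  'a'
   2  s[8:],s[3:]  1  'a'
   3  s[3:],s[12:]  2  'ad'
   4  s[12:],s[1:]  0  ''
   5  s[1:],s[9:]  0  ''
   6  s[9:],s[19:]  0  ''
   7  s[19:],s[17:]  1  'd'
   8  s[17:],s[4:]  1  'd'
   9  s[4:],s[13:]  1  'd'
  10  s[13:],s[18:]  0  ''
  11  s[18:],s[15:]  1  'e'
  12  s[15:],s[10:]  0  ''
  13  s[10:],s[5:]  2  'fg'
  14  s[5:],s[7:]  0  ''
  15  s[7:],s[11:]  2  'ga'
  16  s[11:],s[16:]  1  'g'
  17  s[16:],s[6:]  1  'g'
  18  s[6:],s[2:]  0  ''
  19  s[2:],s[14:]  1  'h'

[0, 1, 1, 2, 0, 0, 0, 1, 1, 1, 0, 1, 0, 2, 0, 2, 1, 1, 0, 1]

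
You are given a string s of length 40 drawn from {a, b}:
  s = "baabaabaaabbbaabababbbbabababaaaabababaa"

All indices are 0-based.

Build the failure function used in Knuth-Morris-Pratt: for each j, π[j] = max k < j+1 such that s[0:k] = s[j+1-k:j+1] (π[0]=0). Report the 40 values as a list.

π[0] = 0
j=1 s[j]='a': π[1]=0 (border '')
j=2 s[j]='a': π[2]=0 (border '')
j=3 s[j]='b': π[3]=1 (border 'b')
j=4 s[j]='a': π[4]=2 (border 'ba')
j=5 s[j]='a': π[5]=3 (border 'baa')
j=6 s[j]='b': π[6]=4 (border 'baab')
j=7 s[j]='a': π[7]=5 (border 'baaba')
j=8 s[j]='a': π[8]=6 (border 'baabaa')
j=9 s[j]='a': k: 6→3→0; π[9]=0 (border '')
j=10 s[j]='b': π[10]=1 (border 'b')
j=11 s[j]='b': k: 1→0; π[11]=1 (border 'b')
j=12 s[j]='b': k: 1→0; π[12]=1 (border 'b')
j=13 s[j]='a': π[13]=2 (border 'ba')
j=14 s[j]='a': π[14]=3 (border 'baa')
j=15 s[j]='b': π[15]=4 (border 'baab')
j=16 s[j]='a': π[16]=5 (border 'baaba')
j=17 s[j]='b': k: 5→2→0; π[17]=1 (border 'b')
j=18 s[j]='a': π[18]=2 (border 'ba')
j=19 s[j]='b': k: 2→0; π[19]=1 (border 'b')
j=20 s[j]='b': k: 1→0; π[20]=1 (border 'b')
j=21 s[j]='b': k: 1→0; π[21]=1 (border 'b')
j=22 s[j]='b': k: 1→0; π[22]=1 (border 'b')
j=23 s[j]='a': π[23]=2 (border 'ba')
j=24 s[j]='b': k: 2→0; π[24]=1 (border 'b')
j=25 s[j]='a': π[25]=2 (border 'ba')
j=26 s[j]='b': k: 2→0; π[26]=1 (border 'b')
j=27 s[j]='a': π[27]=2 (border 'ba')
j=28 s[j]='b': k: 2→0; π[28]=1 (border 'b')
j=29 s[j]='a': π[29]=2 (border 'ba')
j=30 s[j]='a': π[30]=3 (border 'baa')
j=31 s[j]='a': k: 3→0; π[31]=0 (border '')
j=32 s[j]='a': π[32]=0 (border '')
j=33 s[j]='b': π[33]=1 (border 'b')
j=34 s[j]='a': π[34]=2 (border 'ba')
j=35 s[j]='b': k: 2→0; π[35]=1 (border 'b')
j=36 s[j]='a': π[36]=2 (border 'ba')
j=37 s[j]='b': k: 2→0; π[37]=1 (border 'b')
j=38 s[j]='a': π[38]=2 (border 'ba')
j=39 s[j]='a': π[39]=3 (border 'baa')

[0, 0, 0, 1, 2, 3, 4, 5, 6, 0, 1, 1, 1, 2, 3, 4, 5, 1, 2, 1, 1, 1, 1, 2, 1, 2, 1, 2, 1, 2, 3, 0, 0, 1, 2, 1, 2, 1, 2, 3]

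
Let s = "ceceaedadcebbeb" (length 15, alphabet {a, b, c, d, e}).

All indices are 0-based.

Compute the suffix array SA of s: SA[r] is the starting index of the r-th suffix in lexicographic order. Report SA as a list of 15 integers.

sorted suffixes:
  #0 SA[0]=7  'adcebbeb'
  #1 SA[1]=4  'aedadcebbeb'
  #2 SA[2]=14  'b'
  #3 SA[3]=11  'bbeb'
  #4 SA[4]=12  'beb'
  #5 SA[5]=2  'ceaedadcebbeb'
  #6 SA[6]=9  'cebbeb'
  #7 SA[7]=0  'ceceaedadcebbeb'
  #8 SA[8]=6  'dadcebbeb'
  #9 SA[9]=8  'dcebbeb'
  #10 SA[10]=3  'eaedadcebbeb'
  #11 SA[11]=13  'eb'
  #12 SA[12]=10  'ebbeb'
  #13 SA[13]=1  'eceaedadcebbeb'
  #14 SA[14]=5  'edadcebbeb'

[7, 4, 14, 11, 12, 2, 9, 0, 6, 8, 3, 13, 10, 1, 5]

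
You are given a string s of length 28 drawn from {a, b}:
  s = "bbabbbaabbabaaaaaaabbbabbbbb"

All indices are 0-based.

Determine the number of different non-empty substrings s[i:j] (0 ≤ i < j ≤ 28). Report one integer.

321

sorted suffixes:
  #0 SA[0]=12  'aaaaaaabbbabbbbb'
  #1 SA[1]=13  'aaaaaabbbabbbbb'
  #2 SA[2]=14  'aaaaabbbabbbbb'
  #3 SA[3]=15  'aaaabbbabbbbb'
  #4 SA[4]=16  'aaabbbabbbbb'
  #5 SA[5]=6  'aabbabaaaaaaabbbabbbbb'
  #6 SA[6]=17  'aabbbabbbbb'
  #7 SA[7]=10  'abaaaaaaabbbabbbbb'
  #8 SA[8]=7  'abbabaaaaaaabbbabbbbb'
  #9 SA[9]=2  'abbbaabbabaaaaaaabbbabbbbb'
  #10 SA[10]=18  'abbbabbbbb'
  #11 SA[11]=22  'abbbbb'
  #12 SA[12]=27  'b'
  #13 SA[13]=11  'baaaaaaabbbabbbbb'
  #14 SA[14]=5  'baabbabaaaaaaabbbabbbbb'
  #15 SA[15]=9  'babaaaaaaabbbabbbbb'
  #16 SA[16]=1  'babbbaabbabaaaaaaabbbabbbbb'
  #17 SA[17]=21  'babbbbb'
  #18 SA[18]=26  'bb'
  #19 SA[19]=4  'bbaabbabaaaaaaabbbabbbbb'
  #20 SA[20]=8  'bbabaaaaaaabbbabbbbb'
  #21 SA[21]=0  'bbabbbaabbabaaaaaaabbbabbbbb'
  #22 SA[22]=20  'bbabbbbb'
  #23 SA[23]=25  'bbb'
  #24 SA[24]=3  'bbbaabbabaaaaaaabbbabbbbb'
  #25 SA[25]=19  'bbbabbbbb'
  #26 SA[26]=24  'bbbb'
  #27 SA[27]=23  'bbbbb'

SA = [12, 13, 14, 15, 16, 6, 17, 10, 7, 2, 18, 22, 27, 11, 5, 9, 1, 21, 26, 4, 8, 0, 20, 25, 3, 19, 24, 23]
rank  pair      lcp
   1  s[12:],s[13:]  6  'aaaaaa'
   2  s[13:],s[14:]  5  'aaaaa'
   3  s[14:],s[15:]  4  'aaaa'
   4  s[15:],s[16:]  3  'aaa'
   5  s[16:],s[6:]  2  'aa'
   6  s[6:],s[17:]  4  'aabb'
   7  s[17:],s[10:]  1  'a'
   8  s[10:],s[7:]  2  'ab'
   9  s[7:],s[2:]  3  'abb'
  10  s[2:],s[18:]  5  'abbba'
  11  s[18:],s[22:]  4  'abbb'
  12  s[22:],s[27:]  0  ''
  13  s[27:],s[11:]  1  'b'
  14  s[11:],s[5:]  3  'baa'
  15  s[5:],s[9:]  2  'ba'
  16  s[9:],s[1:]  3  'bab'
  17  s[1:],s[21:]  5  'babbb'
  18  s[21:],s[26:]  1  'b'
  19  s[26:],s[4:]  2  'bb'
  20  s[4:],s[8:]  3  'bba'
  21  s[8:],s[0:]  4  'bbab'
  22  s[0:],s[20:]  6  'bbabbb'
  23  s[20:],s[25:]  2  'bb'
  24  s[25:],s[3:]  3  'bbb'
  25  s[3:],s[19:]  4  'bbba'
  26  s[19:],s[24:]  3  'bbb'
  27  s[24:],s[23:]  4  'bbbb'

n(n+1)/2 = 28·29/2 = 406
Σ LCP = 0 + 6 + 5 + 4 + 3 + 2 + 4 + 1 + 2 + 3 + 5 + 4 + 0 + 1 + 3 + 2 + 3 + 5 + 1 + 2 + 3 + 4 + 6 + 2 + 3 + 4 + 3 + 4 = 85
distinct = 406 − 85 = 321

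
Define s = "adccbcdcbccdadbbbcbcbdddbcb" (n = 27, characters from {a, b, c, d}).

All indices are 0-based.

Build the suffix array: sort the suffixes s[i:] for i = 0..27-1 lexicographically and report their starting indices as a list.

rank | idx | suffix
   0 |  12 | adbbbcbcbdddbcb
   1 |   0 | adccbcdcbccdadbbbcbcbdddbcb
   2 |  26 | b
   3 |  14 | bbbcbcbdddbcb
   4 |  15 | bbcbcbdddbcb
   5 |  24 | bcb
   6 |  16 | bcbcbdddbcb
   7 |  18 | bcbdddbcb
   8 |   8 | bccdadbbbcbcbdddbcb
   9 |   4 | bcdcbccdadbbbcbcbdddbcb
  10 |  20 | bdddbcb
  11 |  25 | cb
  12 |  17 | cbcbdddbcb
  13 |   7 | cbccdadbbbcbcbdddbcb
  14 |   3 | cbcdcbccdadbbbcbcbdddbcb
  15 |  19 | cbdddbcb
  16 |   2 | ccbcdcbccdadbbbcbcbdddbcb
  17 |   9 | ccdadbbbcbcbdddbcb
  18 |  10 | cdadbbbcbcbdddbcb
  19 |   5 | cdcbccdadbbbcbcbdddbcb
  20 |  11 | dadbbbcbcbdddbcb
  21 |  13 | dbbbcbcbdddbcb
  22 |  23 | dbcb
  23 |   6 | dcbccdadbbbcbcbdddbcb
  24 |   1 | dccbcdcbccdadbbbcbcbdddbcb
  25 |  22 | ddbcb
  26 |  21 | dddbcb

[12, 0, 26, 14, 15, 24, 16, 18, 8, 4, 20, 25, 17, 7, 3, 19, 2, 9, 10, 5, 11, 13, 23, 6, 1, 22, 21]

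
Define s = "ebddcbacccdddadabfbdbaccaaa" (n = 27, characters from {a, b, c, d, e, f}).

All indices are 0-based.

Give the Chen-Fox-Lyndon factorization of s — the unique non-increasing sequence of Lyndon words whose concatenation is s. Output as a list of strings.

emit factor 1: 'e' (i=0, period=1)
emit factor 2: 'bddc' (i=1, period=4)
emit factor 3: 'b' (i=5, period=1)
emit factor 4: 'acccdddad' (i=6, period=9)
emit factor 5: 'abfbdbacc' (i=15, period=9)
emit factor 6: 'a' (i=24, period=1)
emit factor 7: 'a' (i=25, period=1)
emit factor 8: 'a' (i=26, period=1)

["e", "bddc", "b", "acccdddad", "abfbdbacc", "a", "a", "a"]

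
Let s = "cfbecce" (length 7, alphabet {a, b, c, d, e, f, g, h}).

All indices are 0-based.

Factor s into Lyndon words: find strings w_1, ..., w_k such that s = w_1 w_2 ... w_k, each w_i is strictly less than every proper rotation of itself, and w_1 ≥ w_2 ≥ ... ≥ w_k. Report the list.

emit factor 1: 'cf' (i=0, period=2)
emit factor 2: 'becce' (i=2, period=5)

["cf", "becce"]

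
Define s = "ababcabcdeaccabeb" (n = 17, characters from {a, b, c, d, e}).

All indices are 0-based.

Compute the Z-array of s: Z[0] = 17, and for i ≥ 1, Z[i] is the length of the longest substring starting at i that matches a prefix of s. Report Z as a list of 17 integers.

[17, 0, 2, 0, 0, 2, 0, 0, 0, 0, 1, 0, 0, 2, 0, 0, 0]

Z[0]=17
i=1: fresh scan; Z[1]=0
i=2: fresh scan; Z[2]=2 extend→box=[2,4)
i=3: min(r-i=1, Z[1]=0)=0; Z[3]=0
i=4: fresh scan; Z[4]=0
i=5: fresh scan; Z[5]=2 extend→box=[5,7)
i=6: min(r-i=1, Z[1]=0)=0; Z[6]=0
i=7: fresh scan; Z[7]=0
i=8: fresh scan; Z[8]=0
i=9: fresh scan; Z[9]=0
i=10: fresh scan; Z[10]=1 extend→box=[10,11)
i=11: fresh scan; Z[11]=0
i=12: fresh scan; Z[12]=0
i=13: fresh scan; Z[13]=2 extend→box=[13,15)
i=14: min(r-i=1, Z[1]=0)=0; Z[14]=0
i=15: fresh scan; Z[15]=0
i=16: fresh scan; Z[16]=0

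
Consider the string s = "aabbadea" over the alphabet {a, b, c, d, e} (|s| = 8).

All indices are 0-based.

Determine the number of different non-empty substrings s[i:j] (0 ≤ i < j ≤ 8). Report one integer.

rank→(start, suffix):
  0 → (7, 'a')
  1 → (0, 'aabbadea')
  2 → (1, 'abbadea')
  3 → (4, 'adea')
  4 → (3, 'badea')
  5 → (2, 'bbadea')
  6 → (5, 'dea')
  7 → (6, 'ea')

SA = [7, 0, 1, 4, 3, 2, 5, 6]
i: (SA[i-1],SA[i]) lcp shared
  1: (7,0) 1 'a'
  2: (0,1) 1 'a'
  3: (1,4) 1 'a'
  4: (4,3) 0 ''
  5: (3,2) 1 'b'
  6: (2,5) 0 ''
  7: (5,6) 0 ''

n(n+1)/2 = 8·9/2 = 36
Σ LCP = 0 + 1 + 1 + 1 + 0 + 1 + 0 + 0 = 4
distinct = 36 − 4 = 32

32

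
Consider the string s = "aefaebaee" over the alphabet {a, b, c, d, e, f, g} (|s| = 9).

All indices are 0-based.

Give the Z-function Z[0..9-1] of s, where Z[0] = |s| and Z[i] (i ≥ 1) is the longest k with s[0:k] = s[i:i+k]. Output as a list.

[9, 0, 0, 2, 0, 0, 2, 0, 0]

Z[0]=9
i=1: i≥r, start 0; Z[1]=0
i=2: i≥r, start 0; Z[2]=0
i=3: i≥r, start 0; Z[3]=2 extend→box=[3,5)
i=4: min(r-i=1, Z[1]=0)=0; Z[4]=0
i=5: i≥r, start 0; Z[5]=0
i=6: i≥r, start 0; Z[6]=2 extend→box=[6,8)
i=7: min(r-i=1, Z[1]=0)=0; Z[7]=0
i=8: i≥r, start 0; Z[8]=0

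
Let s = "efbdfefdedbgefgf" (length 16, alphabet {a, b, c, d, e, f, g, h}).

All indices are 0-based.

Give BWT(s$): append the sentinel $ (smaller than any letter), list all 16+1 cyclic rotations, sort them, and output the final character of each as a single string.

rank  rotation           last
    0  $efbdfefdedbgefgf  f
    1  bdfefdedbgefgf$ef  f
    2  bgefgf$efbdfefded  d
    3  dbgefgf$efbdfefde  e
    4  dedbgefgf$efbdfef  f
    5  dfefdedbgefgf$efb  b
    6  edbgefgf$efbdfefd  d
    7  efbdfefdedbgefgf$  $
    8  efdedbgefgf$efbdf  f
    9  efgf$efbdfefdedbg  g
   10  f$efbdfefdedbgefg  g
   11  fbdfefdedbgefgf$e  e
   12  fdedbgefgf$efbdfe  e
   13  fefdedbgefgf$efbd  d
   14  fgf$efbdfefdedbge  e
   15  gefgf$efbdfefdedb  b
   16  gf$efbdfefdedbgef  f

ffdefbd$fggeedebf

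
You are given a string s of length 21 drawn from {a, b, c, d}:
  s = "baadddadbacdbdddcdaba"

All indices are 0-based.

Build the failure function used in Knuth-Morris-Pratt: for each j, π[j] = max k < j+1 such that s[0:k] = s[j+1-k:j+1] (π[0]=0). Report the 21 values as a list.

π[0] = 0
j=1 s[j]='a': π[1]=0 (border '')
j=2 s[j]='a': π[2]=0 (border '')
j=3 s[j]='d': π[3]=0 (border '')
j=4 s[j]='d': π[4]=0 (border '')
j=5 s[j]='d': π[5]=0 (border '')
j=6 s[j]='a': π[6]=0 (border '')
j=7 s[j]='d': π[7]=0 (border '')
j=8 s[j]='b': π[8]=1 (border 'b')
j=9 s[j]='a': π[9]=2 (border 'ba')
j=10 s[j]='c': k: 2→0; π[10]=0 (border '')
j=11 s[j]='d': π[11]=0 (border '')
j=12 s[j]='b': π[12]=1 (border 'b')
j=13 s[j]='d': k: 1→0; π[13]=0 (border '')
j=14 s[j]='d': π[14]=0 (border '')
j=15 s[j]='d': π[15]=0 (border '')
j=16 s[j]='c': π[16]=0 (border '')
j=17 s[j]='d': π[17]=0 (border '')
j=18 s[j]='a': π[18]=0 (border '')
j=19 s[j]='b': π[19]=1 (border 'b')
j=20 s[j]='a': π[20]=2 (border 'ba')

[0, 0, 0, 0, 0, 0, 0, 0, 1, 2, 0, 0, 1, 0, 0, 0, 0, 0, 0, 1, 2]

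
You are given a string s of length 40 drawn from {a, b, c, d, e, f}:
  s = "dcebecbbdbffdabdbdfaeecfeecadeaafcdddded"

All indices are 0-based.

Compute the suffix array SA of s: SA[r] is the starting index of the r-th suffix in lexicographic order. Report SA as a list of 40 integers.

[30, 13, 27, 19, 31, 6, 14, 7, 16, 3, 9, 26, 5, 33, 1, 22, 39, 12, 15, 8, 0, 34, 35, 36, 28, 37, 17, 29, 2, 25, 4, 21, 38, 24, 20, 18, 32, 11, 23, 10]

rank→(start, suffix):
  0 → (30, 'aafcdddded')
  1 → (13, 'abdbdfaeecfeecadeaafcdddded')
  2 → (27, 'adeaafcdddded')
  3 → (19, 'aeecfeecadeaafcdddded')
  4 → (31, 'afcdddded')
  5 → (6, 'bbdbffdabdbdfaeecfeecadeaafcdddded')
  6 → (14, 'bdbdfaeecfeecadeaafcdddded')
  7 → (7, 'bdbffdabdbdfaeecfeecadeaafcdddded')
  8 → (16, 'bdfaeecfeecadeaafcdddded')
  9 → (3, 'becbbdbffdabdbdfaeecfeecadeaafcdddded')
  10 → (9, 'bffdabdbdfaeecfeecadeaafcdddded')
  11 → (26, 'cadeaafcdddded')
  12 → (5, 'cbbdbffdabdbdfaeecfeecadeaafcdddded')
  13 → (33, 'cdddded')
  14 → (1, 'cebecbbdbffdabdbdfaeecfeecadeaafcdddded')
  15 → (22, 'cfeecadeaafcdddded')
  16 → (39, 'd')
  17 → (12, 'dabdbdfaeecfeecadeaafcdddded')
  18 → (15, 'dbdfaeecfeecadeaafcdddded')
  19 → (8, 'dbffdabdbdfaeecfeecadeaafcdddded')
  20 → (0, 'dcebecbbdbffdabdbdfaeecfeecadeaafcdddded')
  21 → (34, 'dddded')
  22 → (35, 'ddded')
  23 → (36, 'dded')
  24 → (28, 'deaafcdddded')
  25 → (37, 'ded')
  26 → (17, 'dfaeecfeecadeaafcdddded')
  27 → (29, 'eaafcdddded')
  28 → (2, 'ebecbbdbffdabdbdfaeecfeecadeaafcdddded')
  29 → (25, 'ecadeaafcdddded')
  30 → (4, 'ecbbdbffdabdbdfaeecfeecadeaafcdddded')
  31 → (21, 'ecfeecadeaafcdddded')
  32 → (38, 'ed')
  33 → (24, 'eecadeaafcdddded')
  34 → (20, 'eecfeecadeaafcdddded')
  35 → (18, 'faeecfeecadeaafcdddded')
  36 → (32, 'fcdddded')
  37 → (11, 'fdabdbdfaeecfeecadeaafcdddded')
  38 → (23, 'feecadeaafcdddded')
  39 → (10, 'ffdabdbdfaeecfeecadeaafcdddded')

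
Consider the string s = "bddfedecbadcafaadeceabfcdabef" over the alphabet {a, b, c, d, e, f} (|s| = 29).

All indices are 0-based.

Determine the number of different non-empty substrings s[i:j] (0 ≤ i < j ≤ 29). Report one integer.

407

rank | idx | suffix
   0 |  14 | aadeceabfcdabef
   1 |  25 | abef
   2 |  20 | abfcdabef
   3 |   9 | adcafaadeceabfcdabef
   4 |  15 | adeceabfcdabef
   5 |  12 | afaadeceabfcdabef
   6 |   8 | badcafaadeceabfcdabef
   7 |   0 | bddfedecbadcafaadeceabfcdabef
   8 |  26 | bef
   9 |  21 | bfcdabef
  10 |  11 | cafaadeceabfcdabef
  11 |   7 | cbadcafaadeceabfcdabef
  12 |  23 | cdabef
  13 |  18 | ceabfcdabef
  14 |  24 | dabef
  15 |  10 | dcafaadeceabfcdabef
  16 |   1 | ddfedecbadcafaadeceabfcdabef
  17 |   5 | decbadcafaadeceabfcdabef
  18 |  16 | deceabfcdabef
  19 |   2 | dfedecbadcafaadeceabfcdabef
  20 |  19 | eabfcdabef
  21 |   6 | ecbadcafaadeceabfcdabef
  22 |  17 | eceabfcdabef
  23 |   4 | edecbadcafaadeceabfcdabef
  24 |  27 | ef
  25 |  28 | f
  26 |  13 | faadeceabfcdabef
  27 |  22 | fcdabef
  28 |   3 | fedecbadcafaadeceabfcdabef

SA = [14, 25, 20, 9, 15, 12, 8, 0, 26, 21, 11, 7, 23, 18, 24, 10, 1, 5, 16, 2, 19, 6, 17, 4, 27, 28, 13, 22, 3]
rank  pair      lcp
   1  s[14:],s[25:]  1  'a'
   2  s[25:],s[20:]  2  'ab'
   3  s[20:],s[9:]  1  'a'
   4  s[9:],s[15:]  2  'ad'
   5  s[15:],s[12:]  1  'a'
   6  s[12:],s[8:]  0  ''
   7  s[8:],s[0:]  1  'b'
   8  s[0:],s[26:]  1  'b'
   9  s[26:],s[21:]  1  'b'
  10  s[21:],s[11:]  0  ''
  11  s[11:],s[7:]  1  'c'
  12  s[7:],s[23:]  1  'c'
  13  s[23:],s[18:]  1  'c'
  14  s[18:],s[24:]  0  ''
  15  s[24:],s[10:]  1  'd'
  16  s[10:],s[1:]  1  'd'
  17  s[1:],s[5:]  1  'd'
  18  s[5:],s[16:]  3  'dec'
  19  s[16:],s[2:]  1  'd'
  20  s[2:],s[19:]  0  ''
  21  s[19:],s[6:]  1  'e'
  22  s[6:],s[17:]  2  'ec'
  23  s[17:],s[4:]  1  'e'
  24  s[4:],s[27:]  1  'e'
  25  s[27:],s[28:]  0  ''
  26  s[28:],s[13:]  1  'f'
  27  s[13:],s[22:]  1  'f'
  28  s[22:],s[3:]  1  'f'

n(n+1)/2 = 29·30/2 = 435
Σ LCP = 0 + 1 + 2 + 1 + 2 + 1 + 0 + 1 + 1 + 1 + 0 + 1 + 1 + 1 + 0 + 1 + 1 + 1 + 3 + 1 + 0 + 1 + 2 + 1 + 1 + 0 + 1 + 1 + 1 = 28
distinct = 435 − 28 = 407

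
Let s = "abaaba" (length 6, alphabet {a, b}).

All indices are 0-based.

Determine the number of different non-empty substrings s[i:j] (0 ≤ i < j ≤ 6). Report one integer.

14

rank | idx | suffix
   0 |   5 | a
   1 |   2 | aaba
   2 |   3 | aba
   3 |   0 | abaaba
   4 |   4 | ba
   5 |   1 | baaba

SA = [5, 2, 3, 0, 4, 1]
[i] adj suffixes → lcp
  [1] 5/2 → 1 ('a')
  [2] 2/3 → 1 ('a')
  [3] 3/0 → 3 ('aba')
  [4] 0/4 → 0 ('')
  [5] 4/1 → 2 ('ba')

n(n+1)/2 = 6·7/2 = 21
Σ LCP = 0 + 1 + 1 + 3 + 0 + 2 = 7
distinct = 21 − 7 = 14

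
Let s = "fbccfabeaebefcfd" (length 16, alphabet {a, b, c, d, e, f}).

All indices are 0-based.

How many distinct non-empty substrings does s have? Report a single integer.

sorted suffixes:
  #0 SA[0]=5  'abeaebefcfd'
  #1 SA[1]=8  'aebefcfd'
  #2 SA[2]=1  'bccfabeaebefcfd'
  #3 SA[3]=6  'beaebefcfd'
  #4 SA[4]=10  'befcfd'
  #5 SA[5]=2  'ccfabeaebefcfd'
  #6 SA[6]=3  'cfabeaebefcfd'
  #7 SA[7]=13  'cfd'
  #8 SA[8]=15  'd'
  #9 SA[9]=7  'eaebefcfd'
  #10 SA[10]=9  'ebefcfd'
  #11 SA[11]=11  'efcfd'
  #12 SA[12]=4  'fabeaebefcfd'
  #13 SA[13]=0  'fbccfabeaebefcfd'
  #14 SA[14]=12  'fcfd'
  #15 SA[15]=14  'fd'

SA = [5, 8, 1, 6, 10, 2, 3, 13, 15, 7, 9, 11, 4, 0, 12, 14]
[i] adj suffixes → lcp
  [1] 5/8 → 1 ('a')
  [2] 8/1 → 0 ('')
  [3] 1/6 → 1 ('b')
  [4] 6/10 → 2 ('be')
  [5] 10/2 → 0 ('')
  [6] 2/3 → 1 ('c')
  [7] 3/13 → 2 ('cf')
  [8] 13/15 → 0 ('')
  [9] 15/7 → 0 ('')
  [10] 7/9 → 1 ('e')
  [11] 9/11 → 1 ('e')
  [12] 11/4 → 0 ('')
  [13] 4/0 → 1 ('f')
  [14] 0/12 → 1 ('f')
  [15] 12/14 → 1 ('f')

n(n+1)/2 = 16·17/2 = 136
Σ LCP = 0 + 1 + 0 + 1 + 2 + 0 + 1 + 2 + 0 + 0 + 1 + 1 + 0 + 1 + 1 + 1 = 12
distinct = 136 − 12 = 124

124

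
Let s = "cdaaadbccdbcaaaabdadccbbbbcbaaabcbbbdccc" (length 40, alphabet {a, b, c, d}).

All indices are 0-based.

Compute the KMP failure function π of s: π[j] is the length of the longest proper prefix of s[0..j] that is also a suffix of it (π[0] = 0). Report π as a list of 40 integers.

π[0] = 0
j=1 s[j]='d': π[1]=0 (border '')
j=2 s[j]='a': π[2]=0 (border '')
j=3 s[j]='a': π[3]=0 (border '')
j=4 s[j]='a': π[4]=0 (border '')
j=5 s[j]='d': π[5]=0 (border '')
j=6 s[j]='b': π[6]=0 (border '')
j=7 s[j]='c': π[7]=1 (border 'c')
j=8 s[j]='c': k: 1→0; π[8]=1 (border 'c')
j=9 s[j]='d': π[9]=2 (border 'cd')
j=10 s[j]='b': k: 2→0; π[10]=0 (border '')
j=11 s[j]='c': π[11]=1 (border 'c')
j=12 s[j]='a': k: 1→0; π[12]=0 (border '')
j=13 s[j]='a': π[13]=0 (border '')
j=14 s[j]='a': π[14]=0 (border '')
j=15 s[j]='a': π[15]=0 (border '')
j=16 s[j]='b': π[16]=0 (border '')
j=17 s[j]='d': π[17]=0 (border '')
j=18 s[j]='a': π[18]=0 (border '')
j=19 s[j]='d': π[19]=0 (border '')
j=20 s[j]='c': π[20]=1 (border 'c')
j=21 s[j]='c': k: 1→0; π[21]=1 (border 'c')
j=22 s[j]='b': k: 1→0; π[22]=0 (border '')
j=23 s[j]='b': π[23]=0 (border '')
j=24 s[j]='b': π[24]=0 (border '')
j=25 s[j]='b': π[25]=0 (border '')
j=26 s[j]='c': π[26]=1 (border 'c')
j=27 s[j]='b': k: 1→0; π[27]=0 (border '')
j=28 s[j]='a': π[28]=0 (border '')
j=29 s[j]='a': π[29]=0 (border '')
j=30 s[j]='a': π[30]=0 (border '')
j=31 s[j]='b': π[31]=0 (border '')
j=32 s[j]='c': π[32]=1 (border 'c')
j=33 s[j]='b': k: 1→0; π[33]=0 (border '')
j=34 s[j]='b': π[34]=0 (border '')
j=35 s[j]='b': π[35]=0 (border '')
j=36 s[j]='d': π[36]=0 (border '')
j=37 s[j]='c': π[37]=1 (border 'c')
j=38 s[j]='c': k: 1→0; π[38]=1 (border 'c')
j=39 s[j]='c': k: 1→0; π[39]=1 (border 'c')

[0, 0, 0, 0, 0, 0, 0, 1, 1, 2, 0, 1, 0, 0, 0, 0, 0, 0, 0, 0, 1, 1, 0, 0, 0, 0, 1, 0, 0, 0, 0, 0, 1, 0, 0, 0, 0, 1, 1, 1]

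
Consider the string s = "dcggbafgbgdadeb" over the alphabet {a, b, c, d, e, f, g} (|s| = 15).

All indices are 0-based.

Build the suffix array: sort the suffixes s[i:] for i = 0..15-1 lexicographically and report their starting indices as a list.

sorted suffixes:
  #0 SA[0]=11  'adeb'
  #1 SA[1]=5  'afgbgdadeb'
  #2 SA[2]=14  'b'
  #3 SA[3]=4  'bafgbgdadeb'
  #4 SA[4]=8  'bgdadeb'
  #5 SA[5]=1  'cggbafgbgdadeb'
  #6 SA[6]=10  'dadeb'
  #7 SA[7]=0  'dcggbafgbgdadeb'
  #8 SA[8]=12  'deb'
  #9 SA[9]=13  'eb'
  #10 SA[10]=6  'fgbgdadeb'
  #11 SA[11]=3  'gbafgbgdadeb'
  #12 SA[12]=7  'gbgdadeb'
  #13 SA[13]=9  'gdadeb'
  #14 SA[14]=2  'ggbafgbgdadeb'

[11, 5, 14, 4, 8, 1, 10, 0, 12, 13, 6, 3, 7, 9, 2]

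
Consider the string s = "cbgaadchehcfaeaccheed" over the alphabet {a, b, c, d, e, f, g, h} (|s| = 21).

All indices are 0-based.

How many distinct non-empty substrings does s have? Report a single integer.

rank | idx | suffix
   0 |   3 | aadchehcfaeaccheed
   1 |  14 | accheed
   2 |   4 | adchehcfaeaccheed
   3 |  12 | aeaccheed
   4 |   1 | bgaadchehcfaeaccheed
   5 |   0 | cbgaadchehcfaeaccheed
   6 |  15 | ccheed
   7 |  10 | cfaeaccheed
   8 |  16 | cheed
   9 |   6 | chehcfaeaccheed
  10 |  20 | d
  11 |   5 | dchehcfaeaccheed
  12 |  13 | eaccheed
  13 |  19 | ed
  14 |  18 | eed
  15 |   8 | ehcfaeaccheed
  16 |  11 | faeaccheed
  17 |   2 | gaadchehcfaeaccheed
  18 |   9 | hcfaeaccheed
  19 |  17 | heed
  20 |   7 | hehcfaeaccheed

SA = [3, 14, 4, 12, 1, 0, 15, 10, 16, 6, 20, 5, 13, 19, 18, 8, 11, 2, 9, 17, 7]
rank  pair      lcp
   1  s[3:],s[14:]  1  'a'
   2  s[14:],s[4:]  1  'a'
   3  s[4:],s[12:]  1  'a'
   4  s[12:],s[1:]  0  ''
   5  s[1:],s[0:]  0  ''
   6  s[0:],s[15:]  1  'c'
   7  s[15:],s[10:]  1  'c'
   8  s[10:],s[16:]  1  'c'
   9  s[16:],s[6:]  3  'che'
  10  s[6:],s[20:]  0  ''
  11  s[20:],s[5:]  1  'd'
  12  s[5:],s[13:]  0  ''
  13  s[13:],s[19:]  1  'e'
  14  s[19:],s[18:]  1  'e'
  15  s[18:],s[8:]  1  'e'
  16  s[8:],s[11:]  0  ''
  17  s[11:],s[2:]  0  ''
  18  s[2:],s[9:]  0  ''
  19  s[9:],s[17:]  1  'h'
  20  s[17:],s[7:]  2  'he'

n(n+1)/2 = 21·22/2 = 231
Σ LCP = 0 + 1 + 1 + 1 + 0 + 0 + 1 + 1 + 1 + 3 + 0 + 1 + 0 + 1 + 1 + 1 + 0 + 0 + 0 + 1 + 2 = 16
distinct = 231 − 16 = 215

215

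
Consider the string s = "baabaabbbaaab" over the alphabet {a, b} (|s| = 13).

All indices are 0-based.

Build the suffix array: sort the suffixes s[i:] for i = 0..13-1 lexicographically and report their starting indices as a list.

rank | idx | suffix
   0 |   9 | aaab
   1 |  10 | aab
   2 |   1 | aabaabbbaaab
   3 |   4 | aabbbaaab
   4 |  11 | ab
   5 |   2 | abaabbbaaab
   6 |   5 | abbbaaab
   7 |  12 | b
   8 |   8 | baaab
   9 |   0 | baabaabbbaaab
  10 |   3 | baabbbaaab
  11 |   7 | bbaaab
  12 |   6 | bbbaaab

[9, 10, 1, 4, 11, 2, 5, 12, 8, 0, 3, 7, 6]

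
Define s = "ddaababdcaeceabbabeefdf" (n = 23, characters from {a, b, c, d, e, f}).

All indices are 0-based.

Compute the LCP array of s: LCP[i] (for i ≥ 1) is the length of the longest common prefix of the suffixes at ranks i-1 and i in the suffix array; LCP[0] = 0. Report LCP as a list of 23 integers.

rank→(start, suffix):
  0 → (2, 'aababdcaeceabbabeefdf')
  1 → (3, 'ababdcaeceabbabeefdf')
  2 → (13, 'abbabeefdf')
  3 → (5, 'abdcaeceabbabeefdf')
  4 → (16, 'abeefdf')
  5 → (9, 'aeceabbabeefdf')
  6 → (4, 'babdcaeceabbabeefdf')
  7 → (15, 'babeefdf')
  8 → (14, 'bbabeefdf')
  9 → (6, 'bdcaeceabbabeefdf')
  10 → (17, 'beefdf')
  11 → (8, 'caeceabbabeefdf')
  12 → (11, 'ceabbabeefdf')
  13 → (1, 'daababdcaeceabbabeefdf')
  14 → (7, 'dcaeceabbabeefdf')
  15 → (0, 'ddaababdcaeceabbabeefdf')
  16 → (21, 'df')
  17 → (12, 'eabbabeefdf')
  18 → (10, 'eceabbabeefdf')
  19 → (18, 'eefdf')
  20 → (19, 'efdf')
  21 → (22, 'f')
  22 → (20, 'fdf')

SA = [2, 3, 13, 5, 16, 9, 4, 15, 14, 6, 17, 8, 11, 1, 7, 0, 21, 12, 10, 18, 19, 22, 20]
[i] adj suffixes → lcp
  [1] 2/3 → 1 ('a')
  [2] 3/13 → 2 ('ab')
  [3] 13/5 → 2 ('ab')
  [4] 5/16 → 2 ('ab')
  [5] 16/9 → 1 ('a')
  [6] 9/4 → 0 ('')
  [7] 4/15 → 3 ('bab')
  [8] 15/14 → 1 ('b')
  [9] 14/6 → 1 ('b')
  [10] 6/17 → 1 ('b')
  [11] 17/8 → 0 ('')
  [12] 8/11 → 1 ('c')
  [13] 11/1 → 0 ('')
  [14] 1/7 → 1 ('d')
  [15] 7/0 → 1 ('d')
  [16] 0/21 → 1 ('d')
  [17] 21/12 → 0 ('')
  [18] 12/10 → 1 ('e')
  [19] 10/18 → 1 ('e')
  [20] 18/19 → 1 ('e')
  [21] 19/22 → 0 ('')
  [22] 22/20 → 1 ('f')

[0, 1, 2, 2, 2, 1, 0, 3, 1, 1, 1, 0, 1, 0, 1, 1, 1, 0, 1, 1, 1, 0, 1]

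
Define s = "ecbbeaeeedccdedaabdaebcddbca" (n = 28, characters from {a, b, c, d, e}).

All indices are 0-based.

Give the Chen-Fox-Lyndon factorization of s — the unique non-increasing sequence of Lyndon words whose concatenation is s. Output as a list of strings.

emit factor 1: 'e' (i=0, period=1)
emit factor 2: 'c' (i=1, period=1)
emit factor 3: 'bbe' (i=2, period=3)
emit factor 4: 'aeeedccded' (i=5, period=10)
emit factor 5: 'aabdaebcddbc' (i=15, period=12)
emit factor 6: 'a' (i=27, period=1)

["e", "c", "bbe", "aeeedccded", "aabdaebcddbc", "a"]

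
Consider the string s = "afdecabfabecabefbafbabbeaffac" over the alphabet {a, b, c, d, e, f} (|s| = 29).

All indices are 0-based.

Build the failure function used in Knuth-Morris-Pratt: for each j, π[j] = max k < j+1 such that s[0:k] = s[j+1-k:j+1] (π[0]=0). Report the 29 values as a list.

π[0] = 0
j=1 s[j]='f': π[1]=0 (border '')
j=2 s[j]='d': π[2]=0 (border '')
j=3 s[j]='e': π[3]=0 (border '')
j=4 s[j]='c': π[4]=0 (border '')
j=5 s[j]='a': π[5]=1 (border 'a')
j=6 s[j]='b': k: 1→0; π[6]=0 (border '')
j=7 s[j]='f': π[7]=0 (border '')
j=8 s[j]='a': π[8]=1 (border 'a')
j=9 s[j]='b': k: 1→0; π[9]=0 (border '')
j=10 s[j]='e': π[10]=0 (border '')
j=11 s[j]='c': π[11]=0 (border '')
j=12 s[j]='a': π[12]=1 (border 'a')
j=13 s[j]='b': k: 1→0; π[13]=0 (border '')
j=14 s[j]='e': π[14]=0 (border '')
j=15 s[j]='f': π[15]=0 (border '')
j=16 s[j]='b': π[16]=0 (border '')
j=17 s[j]='a': π[17]=1 (border 'a')
j=18 s[j]='f': π[18]=2 (border 'af')
j=19 s[j]='b': k: 2→0; π[19]=0 (border '')
j=20 s[j]='a': π[20]=1 (border 'a')
j=21 s[j]='b': k: 1→0; π[21]=0 (border '')
j=22 s[j]='b': π[22]=0 (border '')
j=23 s[j]='e': π[23]=0 (border '')
j=24 s[j]='a': π[24]=1 (border 'a')
j=25 s[j]='f': π[25]=2 (border 'af')
j=26 s[j]='f': k: 2→0; π[26]=0 (border '')
j=27 s[j]='a': π[27]=1 (border 'a')
j=28 s[j]='c': k: 1→0; π[28]=0 (border '')

[0, 0, 0, 0, 0, 1, 0, 0, 1, 0, 0, 0, 1, 0, 0, 0, 0, 1, 2, 0, 1, 0, 0, 0, 1, 2, 0, 1, 0]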